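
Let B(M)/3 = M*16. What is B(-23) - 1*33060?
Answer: -34164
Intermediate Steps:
B(M) = 48*M (B(M) = 3*(M*16) = 3*(16*M) = 48*M)
B(-23) - 1*33060 = 48*(-23) - 1*33060 = -1104 - 33060 = -34164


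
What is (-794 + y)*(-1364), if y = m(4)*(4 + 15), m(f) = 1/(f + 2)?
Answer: 3236090/3 ≈ 1.0787e+6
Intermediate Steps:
m(f) = 1/(2 + f)
y = 19/6 (y = (4 + 15)/(2 + 4) = 19/6 ≈ 3.1667)
(-794 + y)*(-1364) = (-794 + 19/6)*(-1364) = -4745/6*(-1364) = 3236090/3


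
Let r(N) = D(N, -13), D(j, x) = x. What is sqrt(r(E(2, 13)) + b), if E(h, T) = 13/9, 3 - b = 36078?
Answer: 2*I*sqrt(9022) ≈ 189.97*I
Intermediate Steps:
b = -36075 (b = 3 - 1*36078 = 3 - 36078 = -36075)
E(h, T) = 13/9 (E(h, T) = 13*(1/9) = 13/9)
r(N) = -13
sqrt(r(E(2, 13)) + b) = sqrt(-13 - 36075) = sqrt(-36088) = 2*I*sqrt(9022)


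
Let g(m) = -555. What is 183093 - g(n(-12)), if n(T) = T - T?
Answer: 183648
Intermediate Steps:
n(T) = 0
183093 - g(n(-12)) = 183093 - 1*(-555) = 183093 + 555 = 183648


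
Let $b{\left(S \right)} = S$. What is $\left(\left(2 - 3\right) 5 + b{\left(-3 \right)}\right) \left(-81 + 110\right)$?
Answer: $-232$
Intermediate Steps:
$\left(\left(2 - 3\right) 5 + b{\left(-3 \right)}\right) \left(-81 + 110\right) = \left(\left(2 - 3\right) 5 - 3\right) \left(-81 + 110\right) = \left(\left(-1\right) 5 - 3\right) 29 = \left(-5 - 3\right) 29 = \left(-8\right) 29 = -232$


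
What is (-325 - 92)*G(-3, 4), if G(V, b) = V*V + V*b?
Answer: 1251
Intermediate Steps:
G(V, b) = V² + V*b
(-325 - 92)*G(-3, 4) = (-325 - 92)*(-3*(-3 + 4)) = -(-1251) = -417*(-3) = 1251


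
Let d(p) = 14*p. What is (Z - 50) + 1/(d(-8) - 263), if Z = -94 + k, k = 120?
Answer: -9001/375 ≈ -24.003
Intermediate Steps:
Z = 26 (Z = -94 + 120 = 26)
(Z - 50) + 1/(d(-8) - 263) = (26 - 50) + 1/(14*(-8) - 263) = -24 + 1/(-112 - 263) = -24 + 1/(-375) = -24 - 1/375 = -9001/375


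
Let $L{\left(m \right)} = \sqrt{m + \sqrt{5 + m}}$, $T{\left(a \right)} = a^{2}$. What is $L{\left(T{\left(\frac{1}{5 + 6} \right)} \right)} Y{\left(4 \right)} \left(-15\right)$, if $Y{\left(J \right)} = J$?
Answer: $- \frac{60 \sqrt{1 + 11 \sqrt{606}}}{11} \approx -89.924$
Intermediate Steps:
$L{\left(T{\left(\frac{1}{5 + 6} \right)} \right)} Y{\left(4 \right)} \left(-15\right) = \sqrt{\left(\frac{1}{5 + 6}\right)^{2} + \sqrt{5 + \left(\frac{1}{5 + 6}\right)^{2}}} \cdot 4 \left(-15\right) = \sqrt{\left(\frac{1}{11}\right)^{2} + \sqrt{5 + \left(\frac{1}{11}\right)^{2}}} \cdot 4 \left(-15\right) = \sqrt{\frac{1}{121} + \sqrt{5 + \frac{1}{121}}} \cdot 4 \left(-15\right) = \sqrt{\frac{1}{121} + \sqrt{\frac{606}{121}}} \cdot 4 \left(-15\right) = \sqrt{\frac{1}{121} + \frac{\sqrt{606}}{11}} \cdot 4 \left(-15\right) = 4 \sqrt{\frac{1}{121} + \frac{\sqrt{606}}{11}} \left(-15\right) = - 60 \sqrt{\frac{1}{121} + \frac{\sqrt{606}}{11}}$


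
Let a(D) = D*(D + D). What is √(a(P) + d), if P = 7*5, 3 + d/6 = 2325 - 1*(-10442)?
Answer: √79034 ≈ 281.13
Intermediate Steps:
d = 76584 (d = -18 + 6*(2325 - 1*(-10442)) = -18 + 6*(2325 + 10442) = -18 + 6*12767 = -18 + 76602 = 76584)
P = 35
a(D) = 2*D² (a(D) = D*(2*D) = 2*D²)
√(a(P) + d) = √(2*35² + 76584) = √(2*1225 + 76584) = √(2450 + 76584) = √79034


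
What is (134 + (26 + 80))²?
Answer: 57600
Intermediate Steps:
(134 + (26 + 80))² = (134 + 106)² = 240² = 57600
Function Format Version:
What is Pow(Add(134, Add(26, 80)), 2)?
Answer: 57600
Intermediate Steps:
Pow(Add(134, Add(26, 80)), 2) = Pow(Add(134, 106), 2) = Pow(240, 2) = 57600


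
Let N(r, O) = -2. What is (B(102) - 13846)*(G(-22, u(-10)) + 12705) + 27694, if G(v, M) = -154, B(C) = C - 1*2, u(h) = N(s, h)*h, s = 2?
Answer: -172498352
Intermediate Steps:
u(h) = -2*h
B(C) = -2 + C (B(C) = C - 2 = -2 + C)
(B(102) - 13846)*(G(-22, u(-10)) + 12705) + 27694 = ((-2 + 102) - 13846)*(-154 + 12705) + 27694 = (100 - 13846)*12551 + 27694 = -13746*12551 + 27694 = -172526046 + 27694 = -172498352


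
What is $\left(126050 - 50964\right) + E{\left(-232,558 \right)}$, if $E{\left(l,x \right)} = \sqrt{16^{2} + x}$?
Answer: $75086 + \sqrt{814} \approx 75115.0$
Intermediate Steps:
$E{\left(l,x \right)} = \sqrt{256 + x}$
$\left(126050 - 50964\right) + E{\left(-232,558 \right)} = \left(126050 - 50964\right) + \sqrt{256 + 558} = 75086 + \sqrt{814}$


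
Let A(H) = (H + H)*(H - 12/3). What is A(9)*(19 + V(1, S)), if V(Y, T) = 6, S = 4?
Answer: 2250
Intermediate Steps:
A(H) = 2*H*(-4 + H) (A(H) = (2*H)*(H - 12*⅓) = (2*H)*(H - 4) = (2*H)*(-4 + H) = 2*H*(-4 + H))
A(9)*(19 + V(1, S)) = (2*9*(-4 + 9))*(19 + 6) = (2*9*5)*25 = 90*25 = 2250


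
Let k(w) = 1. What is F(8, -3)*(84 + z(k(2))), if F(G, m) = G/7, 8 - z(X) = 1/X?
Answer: 104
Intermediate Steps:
z(X) = 8 - 1/X
F(G, m) = G/7 (F(G, m) = G*(⅐) = G/7)
F(8, -3)*(84 + z(k(2))) = ((⅐)*8)*(84 + (8 - 1/1)) = 8*(84 + (8 - 1*1))/7 = 8*(84 + (8 - 1))/7 = 8*(84 + 7)/7 = (8/7)*91 = 104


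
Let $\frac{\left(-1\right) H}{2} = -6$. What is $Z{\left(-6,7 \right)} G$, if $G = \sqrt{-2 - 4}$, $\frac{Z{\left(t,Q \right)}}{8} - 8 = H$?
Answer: $160 i \sqrt{6} \approx 391.92 i$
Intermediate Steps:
$H = 12$ ($H = \left(-2\right) \left(-6\right) = 12$)
$Z{\left(t,Q \right)} = 160$ ($Z{\left(t,Q \right)} = 64 + 8 \cdot 12 = 64 + 96 = 160$)
$G = i \sqrt{6}$ ($G = \sqrt{-6} = i \sqrt{6} \approx 2.4495 i$)
$Z{\left(-6,7 \right)} G = 160 i \sqrt{6}$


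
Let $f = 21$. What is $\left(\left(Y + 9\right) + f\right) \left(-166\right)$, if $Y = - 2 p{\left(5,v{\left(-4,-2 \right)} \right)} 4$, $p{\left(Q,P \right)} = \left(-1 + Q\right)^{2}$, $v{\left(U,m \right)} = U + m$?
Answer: $16268$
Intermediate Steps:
$Y = -128$ ($Y = - 2 \left(-1 + 5\right)^{2} \cdot 4 = - 2 \cdot 4^{2} \cdot 4 = \left(-2\right) 16 \cdot 4 = \left(-32\right) 4 = -128$)
$\left(\left(Y + 9\right) + f\right) \left(-166\right) = \left(\left(-128 + 9\right) + 21\right) \left(-166\right) = \left(-119 + 21\right) \left(-166\right) = \left(-98\right) \left(-166\right) = 16268$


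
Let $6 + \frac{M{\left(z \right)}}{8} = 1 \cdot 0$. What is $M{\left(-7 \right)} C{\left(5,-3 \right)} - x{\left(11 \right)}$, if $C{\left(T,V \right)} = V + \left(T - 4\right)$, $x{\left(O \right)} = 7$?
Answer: $89$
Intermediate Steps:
$M{\left(z \right)} = -48$ ($M{\left(z \right)} = -48 + 8 \cdot 1 \cdot 0 = -48 + 8 \cdot 0 = -48 + 0 = -48$)
$C{\left(T,V \right)} = -4 + T + V$ ($C{\left(T,V \right)} = V + \left(-4 + T\right) = -4 + T + V$)
$M{\left(-7 \right)} C{\left(5,-3 \right)} - x{\left(11 \right)} = - 48 \left(-4 + 5 - 3\right) - 7 = \left(-48\right) \left(-2\right) - 7 = 96 - 7 = 89$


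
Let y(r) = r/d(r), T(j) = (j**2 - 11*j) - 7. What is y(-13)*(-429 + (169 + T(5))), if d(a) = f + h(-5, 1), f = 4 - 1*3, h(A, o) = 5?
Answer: 1287/2 ≈ 643.50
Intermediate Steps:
f = 1 (f = 4 - 3 = 1)
T(j) = -7 + j**2 - 11*j
d(a) = 6 (d(a) = 1 + 5 = 6)
y(r) = r/6
y(-13)*(-429 + (169 + T(5))) = ((1/6)*(-13))*(-429 + (169 + (-7 + 5**2 - 11*5))) = -13*(-429 + (169 + (-7 + 25 - 55)))/6 = -13*(-429 + (169 - 37))/6 = -13*(-429 + 132)/6 = -13/6*(-297) = 1287/2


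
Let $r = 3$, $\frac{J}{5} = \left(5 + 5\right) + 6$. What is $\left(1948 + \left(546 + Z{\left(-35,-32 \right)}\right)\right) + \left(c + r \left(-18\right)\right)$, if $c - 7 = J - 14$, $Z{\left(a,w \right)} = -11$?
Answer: $2502$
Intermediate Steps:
$J = 80$ ($J = 5 \left(\left(5 + 5\right) + 6\right) = 5 \left(10 + 6\right) = 5 \cdot 16 = 80$)
$c = 73$ ($c = 7 + \left(80 - 14\right) = 7 + 66 = 73$)
$\left(1948 + \left(546 + Z{\left(-35,-32 \right)}\right)\right) + \left(c + r \left(-18\right)\right) = \left(1948 + \left(546 - 11\right)\right) + \left(73 + 3 \left(-18\right)\right) = \left(1948 + 535\right) + \left(73 - 54\right) = 2483 + 19 = 2502$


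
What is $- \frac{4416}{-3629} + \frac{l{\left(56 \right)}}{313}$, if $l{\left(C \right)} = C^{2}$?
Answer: $\frac{12762752}{1135877} \approx 11.236$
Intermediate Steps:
$- \frac{4416}{-3629} + \frac{l{\left(56 \right)}}{313} = - \frac{4416}{-3629} + \frac{56^{2}}{313} = \left(-4416\right) \left(- \frac{1}{3629}\right) + 3136 \cdot \frac{1}{313} = \frac{4416}{3629} + \frac{3136}{313} = \frac{12762752}{1135877}$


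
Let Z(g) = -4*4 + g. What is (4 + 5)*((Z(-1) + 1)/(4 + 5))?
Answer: -16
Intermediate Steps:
Z(g) = -16 + g
(4 + 5)*((Z(-1) + 1)/(4 + 5)) = (4 + 5)*(((-16 - 1) + 1)/(4 + 5)) = 9*((-17 + 1)/9) = 9*(-16*⅑) = 9*(-16/9) = -16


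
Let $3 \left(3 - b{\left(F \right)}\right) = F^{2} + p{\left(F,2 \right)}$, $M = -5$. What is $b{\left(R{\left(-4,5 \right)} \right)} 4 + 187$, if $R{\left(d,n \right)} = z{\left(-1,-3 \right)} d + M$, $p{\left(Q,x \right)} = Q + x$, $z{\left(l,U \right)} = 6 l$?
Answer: $- \frac{931}{3} \approx -310.33$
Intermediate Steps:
$R{\left(d,n \right)} = -5 - 6 d$ ($R{\left(d,n \right)} = 6 \left(-1\right) d - 5 = - 6 d - 5 = -5 - 6 d$)
$b{\left(F \right)} = \frac{7}{3} - \frac{F}{3} - \frac{F^{2}}{3}$ ($b{\left(F \right)} = 3 - \frac{F^{2} + \left(F + 2\right)}{3} = 3 - \frac{F^{2} + \left(2 + F\right)}{3} = 3 - \frac{2 + F + F^{2}}{3} = 3 - \left(\frac{2}{3} + \frac{F}{3} + \frac{F^{2}}{3}\right) = \frac{7}{3} - \frac{F}{3} - \frac{F^{2}}{3}$)
$b{\left(R{\left(-4,5 \right)} \right)} 4 + 187 = \left(\frac{7}{3} - \frac{-5 - -24}{3} - \frac{\left(-5 - -24\right)^{2}}{3}\right) 4 + 187 = \left(\frac{7}{3} - \frac{-5 + 24}{3} - \frac{\left(-5 + 24\right)^{2}}{3}\right) 4 + 187 = \left(\frac{7}{3} - \frac{19}{3} - \frac{19^{2}}{3}\right) 4 + 187 = \left(\frac{7}{3} - \frac{19}{3} - \frac{361}{3}\right) 4 + 187 = \left(- \frac{373}{3}\right) 4 + 187 = - \frac{1492}{3} + 187 = - \frac{931}{3}$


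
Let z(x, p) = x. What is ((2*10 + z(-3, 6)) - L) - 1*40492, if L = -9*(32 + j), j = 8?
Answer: -40115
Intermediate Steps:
L = -360 (L = -9*(32 + 8) = -9*40 = -360)
((2*10 + z(-3, 6)) - L) - 1*40492 = ((2*10 - 3) - 1*(-360)) - 1*40492 = ((20 - 3) + 360) - 40492 = (17 + 360) - 40492 = 377 - 40492 = -40115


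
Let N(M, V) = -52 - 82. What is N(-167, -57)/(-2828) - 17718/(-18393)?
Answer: 8761861/8669234 ≈ 1.0107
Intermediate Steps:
N(M, V) = -134
N(-167, -57)/(-2828) - 17718/(-18393) = -134/(-2828) - 17718/(-18393) = -134*(-1/2828) - 17718*(-1/18393) = 67/1414 + 5906/6131 = 8761861/8669234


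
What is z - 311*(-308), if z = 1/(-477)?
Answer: 45690875/477 ≈ 95788.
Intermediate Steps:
z = -1/477 ≈ -0.0020964
z - 311*(-308) = -1/477 - 311*(-308) = -1/477 + 95788 = 45690875/477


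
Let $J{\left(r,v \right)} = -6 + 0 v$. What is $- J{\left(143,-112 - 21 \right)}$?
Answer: $6$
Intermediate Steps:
$J{\left(r,v \right)} = -6$ ($J{\left(r,v \right)} = -6 + 0 = -6$)
$- J{\left(143,-112 - 21 \right)} = \left(-1\right) \left(-6\right) = 6$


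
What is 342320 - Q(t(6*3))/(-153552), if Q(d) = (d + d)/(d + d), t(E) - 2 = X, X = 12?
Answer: 52563920641/153552 ≈ 3.4232e+5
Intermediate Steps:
t(E) = 14 (t(E) = 2 + 12 = 14)
Q(d) = 1 (Q(d) = (2*d)/((2*d)) = (2*d)*(1/(2*d)) = 1)
342320 - Q(t(6*3))/(-153552) = 342320 - 1/(-153552) = 342320 - (-1)/153552 = 342320 - 1*(-1/153552) = 342320 + 1/153552 = 52563920641/153552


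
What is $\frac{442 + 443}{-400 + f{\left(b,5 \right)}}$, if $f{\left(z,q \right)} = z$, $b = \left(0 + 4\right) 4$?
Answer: $- \frac{295}{128} \approx -2.3047$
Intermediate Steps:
$b = 16$ ($b = 4 \cdot 4 = 16$)
$\frac{442 + 443}{-400 + f{\left(b,5 \right)}} = \frac{442 + 443}{-400 + 16} = \frac{885}{-384} = 885 \left(- \frac{1}{384}\right) = - \frac{295}{128}$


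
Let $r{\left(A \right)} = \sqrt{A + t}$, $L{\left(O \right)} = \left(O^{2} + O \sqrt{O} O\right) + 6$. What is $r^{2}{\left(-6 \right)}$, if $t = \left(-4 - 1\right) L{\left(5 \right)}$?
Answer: $-161 - 125 \sqrt{5} \approx -440.51$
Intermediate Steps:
$L{\left(O \right)} = 6 + O^{2} + O^{\frac{5}{2}}$ ($L{\left(O \right)} = \left(O^{2} + O^{\frac{3}{2}} O\right) + 6 = \left(O^{2} + O^{\frac{5}{2}}\right) + 6 = 6 + O^{2} + O^{\frac{5}{2}}$)
$t = -155 - 125 \sqrt{5}$ ($t = \left(-4 - 1\right) \left(6 + 5^{2} + 5^{\frac{5}{2}}\right) = - 5 \left(6 + 25 + 25 \sqrt{5}\right) = - 5 \left(31 + 25 \sqrt{5}\right) = -155 - 125 \sqrt{5} \approx -434.51$)
$r{\left(A \right)} = \sqrt{-155 + A - 125 \sqrt{5}}$ ($r{\left(A \right)} = \sqrt{A - \left(155 + 125 \sqrt{5}\right)} = \sqrt{-155 + A - 125 \sqrt{5}}$)
$r^{2}{\left(-6 \right)} = \left(\sqrt{-155 - 6 - 125 \sqrt{5}}\right)^{2} = \left(\sqrt{-161 - 125 \sqrt{5}}\right)^{2} = -161 - 125 \sqrt{5}$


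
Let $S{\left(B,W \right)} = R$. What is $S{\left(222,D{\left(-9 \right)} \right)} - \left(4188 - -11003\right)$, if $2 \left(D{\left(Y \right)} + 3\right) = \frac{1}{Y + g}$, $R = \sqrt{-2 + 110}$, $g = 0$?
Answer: $-15191 + 6 \sqrt{3} \approx -15181.0$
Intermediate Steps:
$R = 6 \sqrt{3}$ ($R = \sqrt{108} = 6 \sqrt{3} \approx 10.392$)
$D{\left(Y \right)} = -3 + \frac{1}{2 Y}$ ($D{\left(Y \right)} = -3 + \frac{1}{2 \left(Y + 0\right)} = -3 + \frac{1}{2 Y}$)
$S{\left(B,W \right)} = 6 \sqrt{3}$
$S{\left(222,D{\left(-9 \right)} \right)} - \left(4188 - -11003\right) = 6 \sqrt{3} - \left(4188 - -11003\right) = 6 \sqrt{3} - \left(4188 + 11003\right) = 6 \sqrt{3} - 15191 = -15191 + 6 \sqrt{3}$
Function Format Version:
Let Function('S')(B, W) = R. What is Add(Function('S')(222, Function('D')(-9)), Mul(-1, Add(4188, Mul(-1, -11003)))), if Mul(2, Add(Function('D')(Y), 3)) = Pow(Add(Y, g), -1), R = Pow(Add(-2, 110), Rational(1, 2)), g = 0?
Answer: Add(-15191, Mul(6, Pow(3, Rational(1, 2)))) ≈ -15181.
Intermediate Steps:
R = Mul(6, Pow(3, Rational(1, 2))) (R = Pow(108, Rational(1, 2)) = Mul(6, Pow(3, Rational(1, 2))) ≈ 10.392)
Function('D')(Y) = Add(-3, Mul(Rational(1, 2), Pow(Y, -1))) (Function('D')(Y) = Add(-3, Mul(Rational(1, 2), Pow(Add(Y, 0), -1))) = Add(-3, Mul(Rational(1, 2), Pow(Y, -1))))
Function('S')(B, W) = Mul(6, Pow(3, Rational(1, 2)))
Add(Function('S')(222, Function('D')(-9)), Mul(-1, Add(4188, Mul(-1, -11003)))) = Add(Mul(6, Pow(3, Rational(1, 2))), Mul(-1, Add(4188, Mul(-1, -11003)))) = Add(Mul(6, Pow(3, Rational(1, 2))), Mul(-1, Add(4188, 11003))) = Add(Mul(6, Pow(3, Rational(1, 2))), Mul(-1, 15191)) = Add(Mul(6, Pow(3, Rational(1, 2))), -15191) = Add(-15191, Mul(6, Pow(3, Rational(1, 2))))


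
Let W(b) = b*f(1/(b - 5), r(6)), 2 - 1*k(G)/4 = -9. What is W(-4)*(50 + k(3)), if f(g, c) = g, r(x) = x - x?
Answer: 376/9 ≈ 41.778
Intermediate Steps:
r(x) = 0
k(G) = 44 (k(G) = 8 - 4*(-9) = 8 + 36 = 44)
W(b) = b/(-5 + b) (W(b) = b/(b - 5) = b/(-5 + b))
W(-4)*(50 + k(3)) = (-4/(-5 - 4))*(50 + 44) = -4/(-9)*94 = -4*(-⅑)*94 = (4/9)*94 = 376/9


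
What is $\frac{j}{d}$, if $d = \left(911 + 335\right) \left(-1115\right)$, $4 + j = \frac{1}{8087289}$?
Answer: $\frac{6469831}{2247117946962} \approx 2.8792 \cdot 10^{-6}$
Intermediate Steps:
$j = - \frac{32349155}{8087289}$ ($j = -4 + \frac{1}{8087289} = - \frac{32349155}{8087289} \approx -4.0$)
$d = -1389290$ ($d = 1246 \left(-1115\right) = -1389290$)
$\frac{j}{d} = - \frac{32349155}{8087289 \left(-1389290\right)} = \left(- \frac{32349155}{8087289}\right) \left(- \frac{1}{1389290}\right) = \frac{6469831}{2247117946962}$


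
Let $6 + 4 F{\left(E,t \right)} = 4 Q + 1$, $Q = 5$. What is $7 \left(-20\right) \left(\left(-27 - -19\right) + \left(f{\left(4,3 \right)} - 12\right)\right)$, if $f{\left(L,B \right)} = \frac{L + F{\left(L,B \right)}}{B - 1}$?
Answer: $\frac{4515}{2} \approx 2257.5$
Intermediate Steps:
$F{\left(E,t \right)} = \frac{15}{4}$ ($F{\left(E,t \right)} = - \frac{3}{2} + \frac{4 \cdot 5 + 1}{4} = - \frac{3}{2} + \frac{20 + 1}{4} = - \frac{3}{2} + \frac{1}{4} \cdot 21 = - \frac{3}{2} + \frac{21}{4} = \frac{15}{4}$)
$f{\left(L,B \right)} = \frac{\frac{15}{4} + L}{-1 + B}$ ($f{\left(L,B \right)} = \frac{L + \frac{15}{4}}{B - 1} = \frac{\frac{15}{4} + L}{-1 + B}$)
$7 \left(-20\right) \left(\left(-27 - -19\right) + \left(f{\left(4,3 \right)} - 12\right)\right) = 7 \left(-20\right) \left(\left(-27 - -19\right) - \left(12 - \frac{\frac{15}{4} + 4}{-1 + 3}\right)\right) = - 140 \left(\left(-27 + 19\right) - \left(12 - \frac{1}{2} \cdot \frac{31}{4}\right)\right) = - 140 \left(-8 + \left(\frac{1}{2} \cdot \frac{31}{4} - 12\right)\right) = - 140 \left(-8 + \left(\frac{31}{8} - 12\right)\right) = - 140 \left(-8 - \frac{65}{8}\right) = \left(-140\right) \left(- \frac{129}{8}\right) = \frac{4515}{2}$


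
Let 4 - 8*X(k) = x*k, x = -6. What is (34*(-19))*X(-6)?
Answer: 2584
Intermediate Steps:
X(k) = ½ + 3*k/4 (X(k) = ½ - (-3)*k/4 = ½ + 3*k/4)
(34*(-19))*X(-6) = (34*(-19))*(½ + (¾)*(-6)) = -646*(½ - 9/2) = -646*(-4) = 2584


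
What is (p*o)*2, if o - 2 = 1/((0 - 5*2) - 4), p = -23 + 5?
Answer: -486/7 ≈ -69.429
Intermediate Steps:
p = -18
o = 27/14 (o = 2 + 1/((0 - 5*2) - 4) = 2 + 1/((0 - 10) - 4) = 2 + 1/(-10 - 4) = 2 + 1/(-14) = 2 - 1/14 = 27/14 ≈ 1.9286)
(p*o)*2 = -18*27/14*2 = -243/7*2 = -486/7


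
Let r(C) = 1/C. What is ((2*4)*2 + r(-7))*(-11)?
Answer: -1221/7 ≈ -174.43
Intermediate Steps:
((2*4)*2 + r(-7))*(-11) = ((2*4)*2 + 1/(-7))*(-11) = (8*2 - 1/7)*(-11) = (16 - 1/7)*(-11) = (111/7)*(-11) = -1221/7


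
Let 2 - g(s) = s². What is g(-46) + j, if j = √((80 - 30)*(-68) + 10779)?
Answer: -2114 + √7379 ≈ -2028.1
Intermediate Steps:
g(s) = 2 - s²
j = √7379 (j = √(50*(-68) + 10779) = √(-3400 + 10779) = √7379 ≈ 85.901)
g(-46) + j = (2 - 1*(-46)²) + √7379 = (2 - 1*2116) + √7379 = (2 - 2116) + √7379 = -2114 + √7379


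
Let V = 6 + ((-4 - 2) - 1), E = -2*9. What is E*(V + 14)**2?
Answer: -3042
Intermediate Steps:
E = -18
V = -1 (V = 6 + (-6 - 1) = 6 - 7 = -1)
E*(V + 14)**2 = -18*(-1 + 14)**2 = -18*13**2 = -18*169 = -3042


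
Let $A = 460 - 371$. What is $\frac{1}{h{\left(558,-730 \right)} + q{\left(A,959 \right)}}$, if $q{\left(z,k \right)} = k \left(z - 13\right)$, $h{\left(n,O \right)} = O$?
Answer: $\frac{1}{72154} \approx 1.3859 \cdot 10^{-5}$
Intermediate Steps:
$A = 89$
$q{\left(z,k \right)} = k \left(-13 + z\right)$
$\frac{1}{h{\left(558,-730 \right)} + q{\left(A,959 \right)}} = \frac{1}{-730 + 959 \left(-13 + 89\right)} = \frac{1}{-730 + 959 \cdot 76} = \frac{1}{-730 + 72884} = \frac{1}{72154}$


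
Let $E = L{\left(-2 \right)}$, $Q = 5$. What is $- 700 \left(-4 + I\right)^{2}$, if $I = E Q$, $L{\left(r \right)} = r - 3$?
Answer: $-588700$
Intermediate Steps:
$L{\left(r \right)} = -3 + r$
$E = -5$ ($E = -3 - 2 = -5$)
$I = -25$ ($I = \left(-5\right) 5 = -25$)
$- 700 \left(-4 + I\right)^{2} = - 700 \left(-4 - 25\right)^{2} = - 700 \left(-29\right)^{2} = \left(-700\right) 841 = -588700$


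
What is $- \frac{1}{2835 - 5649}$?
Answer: $\frac{1}{2814} \approx 0.00035537$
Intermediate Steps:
$- \frac{1}{2835 - 5649} = - \frac{1}{-2814} = \left(-1\right) \left(- \frac{1}{2814}\right) = \frac{1}{2814}$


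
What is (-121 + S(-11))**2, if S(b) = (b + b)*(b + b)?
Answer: 131769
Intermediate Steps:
S(b) = 4*b**2 (S(b) = (2*b)*(2*b) = 4*b**2)
(-121 + S(-11))**2 = (-121 + 4*(-11)**2)**2 = (-121 + 4*121)**2 = (-121 + 484)**2 = 363**2 = 131769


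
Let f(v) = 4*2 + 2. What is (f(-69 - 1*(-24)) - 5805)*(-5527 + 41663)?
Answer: -209408120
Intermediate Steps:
f(v) = 10 (f(v) = 8 + 2 = 10)
(f(-69 - 1*(-24)) - 5805)*(-5527 + 41663) = (10 - 5805)*(-5527 + 41663) = -5795*36136 = -209408120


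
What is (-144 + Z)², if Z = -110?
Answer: 64516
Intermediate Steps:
(-144 + Z)² = (-144 - 110)² = (-254)² = 64516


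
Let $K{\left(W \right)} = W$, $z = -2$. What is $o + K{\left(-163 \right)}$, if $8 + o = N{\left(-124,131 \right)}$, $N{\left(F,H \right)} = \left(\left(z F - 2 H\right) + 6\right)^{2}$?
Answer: $-107$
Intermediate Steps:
$N{\left(F,H \right)} = \left(6 - 2 F - 2 H\right)^{2}$ ($N{\left(F,H \right)} = \left(\left(- 2 F - 2 H\right) + 6\right)^{2} = \left(6 - 2 F - 2 H\right)^{2}$)
$o = 56$ ($o = -8 + 4 \left(3 - -124 - 131\right)^{2} = -8 + 4 \left(3 + 124 - 131\right)^{2} = -8 + 4 \left(-4\right)^{2} = -8 + 4 \cdot 16 = -8 + 64 = 56$)
$o + K{\left(-163 \right)} = 56 - 163 = -107$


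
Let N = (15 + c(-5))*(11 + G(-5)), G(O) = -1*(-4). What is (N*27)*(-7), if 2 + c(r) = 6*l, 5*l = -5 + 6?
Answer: -40257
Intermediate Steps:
l = ⅕ (l = (-5 + 6)/5 = (⅕)*1 = ⅕ ≈ 0.20000)
G(O) = 4
c(r) = -⅘ (c(r) = -2 + 6*(⅕) = -2 + 6/5 = -⅘)
N = 213 (N = (15 - ⅘)*(11 + 4) = (71/5)*15 = 213)
(N*27)*(-7) = (213*27)*(-7) = 5751*(-7) = -40257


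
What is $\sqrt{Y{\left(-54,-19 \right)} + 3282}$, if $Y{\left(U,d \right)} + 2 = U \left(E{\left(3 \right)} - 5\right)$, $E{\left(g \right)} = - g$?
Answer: $8 \sqrt{58} \approx 60.926$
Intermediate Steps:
$Y{\left(U,d \right)} = -2 - 8 U$ ($Y{\left(U,d \right)} = -2 + U \left(\left(-1\right) 3 - 5\right) = -2 + U \left(-3 - 5\right) = -2 + U \left(-8\right) = -2 - 8 U$)
$\sqrt{Y{\left(-54,-19 \right)} + 3282} = \sqrt{\left(-2 - -432\right) + 3282} = \sqrt{\left(-2 + 432\right) + 3282} = \sqrt{430 + 3282} = \sqrt{3712} = 8 \sqrt{58}$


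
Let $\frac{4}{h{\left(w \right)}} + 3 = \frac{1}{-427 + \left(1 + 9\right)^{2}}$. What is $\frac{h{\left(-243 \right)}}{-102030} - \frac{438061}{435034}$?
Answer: $- \frac{3657523188049}{3632296806470} \approx -1.0069$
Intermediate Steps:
$h{\left(w \right)} = - \frac{654}{491}$ ($h{\left(w \right)} = \frac{4}{-3 + \frac{1}{-427 + \left(1 + 9\right)^{2}}} = \frac{4}{-3 + \frac{1}{-427 + 10^{2}}} = \frac{4}{-3 + \frac{1}{-427 + 100}} = \frac{4}{-3 + \frac{1}{-327}} = \frac{4}{-3 - \frac{1}{327}} = \frac{4}{- \frac{982}{327}} = 4 \left(- \frac{327}{982}\right) = - \frac{654}{491}$)
$\frac{h{\left(-243 \right)}}{-102030} - \frac{438061}{435034} = - \frac{654}{491 \left(-102030\right)} - \frac{438061}{435034} = \left(- \frac{654}{491}\right) \left(- \frac{1}{102030}\right) - \frac{438061}{435034} = \frac{109}{8349455} - \frac{438061}{435034} = - \frac{3657523188049}{3632296806470}$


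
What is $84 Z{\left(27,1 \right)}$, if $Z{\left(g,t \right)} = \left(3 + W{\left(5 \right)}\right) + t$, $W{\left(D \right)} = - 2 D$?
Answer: $-504$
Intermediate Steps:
$Z{\left(g,t \right)} = -7 + t$ ($Z{\left(g,t \right)} = \left(3 - 10\right) + t = -7 + t$)
$84 Z{\left(27,1 \right)} = 84 \left(-7 + 1\right) = 84 \left(-6\right) = -504$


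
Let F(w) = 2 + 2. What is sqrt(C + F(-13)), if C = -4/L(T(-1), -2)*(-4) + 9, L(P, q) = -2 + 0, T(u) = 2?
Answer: sqrt(5) ≈ 2.2361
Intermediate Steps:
L(P, q) = -2
F(w) = 4
C = 1 (C = -4/(-2)*(-4) + 9 = -4*(-1/2)*(-4) + 9 = 2*(-4) + 9 = -8 + 9 = 1)
sqrt(C + F(-13)) = sqrt(1 + 4) = sqrt(5)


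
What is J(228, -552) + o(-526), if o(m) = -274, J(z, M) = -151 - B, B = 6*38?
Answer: -653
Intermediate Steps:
B = 228
J(z, M) = -379 (J(z, M) = -151 - 1*228 = -151 - 228 = -379)
J(228, -552) + o(-526) = -379 - 274 = -653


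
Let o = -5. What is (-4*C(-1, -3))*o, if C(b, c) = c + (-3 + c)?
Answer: -180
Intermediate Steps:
C(b, c) = -3 + 2*c
(-4*C(-1, -3))*o = -4*(-3 + 2*(-3))*(-5) = -4*(-3 - 6)*(-5) = -4*(-9)*(-5) = 36*(-5) = -180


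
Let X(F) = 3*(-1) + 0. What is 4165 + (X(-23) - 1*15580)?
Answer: -11418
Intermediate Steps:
X(F) = -3 (X(F) = -3 + 0 = -3)
4165 + (X(-23) - 1*15580) = 4165 + (-3 - 1*15580) = 4165 + (-3 - 15580) = 4165 - 15583 = -11418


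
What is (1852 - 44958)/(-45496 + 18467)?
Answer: 43106/27029 ≈ 1.5948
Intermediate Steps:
(1852 - 44958)/(-45496 + 18467) = -43106/(-27029) = -43106*(-1/27029) = 43106/27029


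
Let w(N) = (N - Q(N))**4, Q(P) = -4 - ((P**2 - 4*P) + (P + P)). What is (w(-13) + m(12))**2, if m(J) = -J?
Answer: 1432529404017305616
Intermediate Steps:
Q(P) = -4 - P**2 + 2*P (Q(P) = -4 - ((P**2 - 4*P) + 2*P) = -4 - (P**2 - 2*P) = -4 + (-P**2 + 2*P) = -4 - P**2 + 2*P)
w(N) = (4 + N**2 - N)**4 (w(N) = (N - (-4 - N**2 + 2*N))**4 = (N + (4 + N**2 - 2*N))**4 = (4 + N**2 - N)**4)
(w(-13) + m(12))**2 = ((4 + (-13)**2 - 1*(-13))**4 - 1*12)**2 = ((4 + 169 + 13)**4 - 12)**2 = (186**4 - 12)**2 = (1196883216 - 12)**2 = 1196883204**2 = 1432529404017305616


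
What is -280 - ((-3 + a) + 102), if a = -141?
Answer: -238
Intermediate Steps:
-280 - ((-3 + a) + 102) = -280 - ((-3 - 141) + 102) = -280 - (-144 + 102) = -280 - 1*(-42) = -280 + 42 = -238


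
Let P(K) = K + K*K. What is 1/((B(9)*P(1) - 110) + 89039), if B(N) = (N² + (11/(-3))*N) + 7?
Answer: 1/89039 ≈ 1.1231e-5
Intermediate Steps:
P(K) = K + K²
B(N) = 7 + N² - 11*N/3 (B(N) = (N² + (11*(-⅓))*N) + 7 = (N² - 11*N/3) + 7 = 7 + N² - 11*N/3)
1/((B(9)*P(1) - 110) + 89039) = 1/(((7 + 9² - 11/3*9)*(1*(1 + 1)) - 110) + 89039) = 1/(((7 + 81 - 33)*(1*2) - 110) + 89039) = 1/((55*2 - 110) + 89039) = 1/((110 - 110) + 89039) = 1/(0 + 89039) = 1/89039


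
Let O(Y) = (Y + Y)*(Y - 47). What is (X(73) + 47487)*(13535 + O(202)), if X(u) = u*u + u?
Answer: 4027761795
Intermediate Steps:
X(u) = u + u² (X(u) = u² + u = u + u²)
O(Y) = 2*Y*(-47 + Y) (O(Y) = (2*Y)*(-47 + Y) = 2*Y*(-47 + Y))
(X(73) + 47487)*(13535 + O(202)) = (73*(1 + 73) + 47487)*(13535 + 2*202*(-47 + 202)) = (73*74 + 47487)*(13535 + 2*202*155) = (5402 + 47487)*(13535 + 62620) = 52889*76155 = 4027761795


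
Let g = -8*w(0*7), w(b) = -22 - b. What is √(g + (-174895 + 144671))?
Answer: 4*I*√1878 ≈ 173.34*I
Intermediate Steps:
g = 176 (g = -8*(-22 - 0*7) = -8*(-22 - 1*0) = -8*(-22 + 0) = -8*(-22) = 176)
√(g + (-174895 + 144671)) = √(176 + (-174895 + 144671)) = √(176 - 30224) = √(-30048) = 4*I*√1878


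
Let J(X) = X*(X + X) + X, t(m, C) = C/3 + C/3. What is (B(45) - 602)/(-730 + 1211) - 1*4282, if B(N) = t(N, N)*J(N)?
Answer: -52362/13 ≈ -4027.8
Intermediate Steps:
t(m, C) = 2*C/3 (t(m, C) = C*(1/3) + C*(1/3) = C/3 + C/3 = 2*C/3)
J(X) = X + 2*X**2 (J(X) = X*(2*X) + X = 2*X**2 + X = X + 2*X**2)
B(N) = 2*N**2*(1 + 2*N)/3 (B(N) = (2*N/3)*(N*(1 + 2*N)) = 2*N**2*(1 + 2*N)/3)
(B(45) - 602)/(-730 + 1211) - 1*4282 = ((2/3)*45**2*(1 + 2*45) - 602)/(-730 + 1211) - 1*4282 = ((2/3)*2025*(1 + 90) - 602)/481 - 4282 = ((2/3)*2025*91 - 602)*(1/481) - 4282 = (122850 - 602)*(1/481) - 4282 = 122248*(1/481) - 4282 = 3304/13 - 4282 = -52362/13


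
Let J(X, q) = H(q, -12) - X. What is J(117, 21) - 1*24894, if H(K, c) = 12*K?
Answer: -24759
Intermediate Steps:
J(X, q) = -X + 12*q (J(X, q) = 12*q - X = -X + 12*q)
J(117, 21) - 1*24894 = (-1*117 + 12*21) - 1*24894 = (-117 + 252) - 24894 = 135 - 24894 = -24759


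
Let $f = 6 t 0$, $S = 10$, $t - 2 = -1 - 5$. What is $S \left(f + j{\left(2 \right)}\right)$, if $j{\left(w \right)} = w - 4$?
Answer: $-20$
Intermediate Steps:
$t = -4$ ($t = 2 - 6 = -4$)
$f = 0$ ($f = 6 \left(-4\right) 0 = \left(-24\right) 0 = 0$)
$j{\left(w \right)} = -4 + w$
$S \left(f + j{\left(2 \right)}\right) = 10 \left(0 + \left(-4 + 2\right)\right) = 10 \left(0 - 2\right) = 10 \left(-2\right) = -20$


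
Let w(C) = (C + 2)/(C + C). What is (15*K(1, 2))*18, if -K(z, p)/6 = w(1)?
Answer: -2430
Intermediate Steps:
w(C) = (2 + C)/(2*C) (w(C) = (2 + C)/((2*C)) = (2 + C)*(1/(2*C)) = (2 + C)/(2*C))
K(z, p) = -9 (K(z, p) = -3*(2 + 1)/1 = -3*3 = -6*3/2 = -9)
(15*K(1, 2))*18 = (15*(-9))*18 = -135*18 = -2430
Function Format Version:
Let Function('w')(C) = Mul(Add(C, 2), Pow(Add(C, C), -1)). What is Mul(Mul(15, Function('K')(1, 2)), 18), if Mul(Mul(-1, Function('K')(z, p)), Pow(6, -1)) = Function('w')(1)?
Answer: -2430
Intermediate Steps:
Function('w')(C) = Mul(Rational(1, 2), Pow(C, -1), Add(2, C)) (Function('w')(C) = Mul(Add(2, C), Pow(Mul(2, C), -1)) = Mul(Add(2, C), Mul(Rational(1, 2), Pow(C, -1))) = Mul(Rational(1, 2), Pow(C, -1), Add(2, C)))
Function('K')(z, p) = -9 (Function('K')(z, p) = Mul(-6, Mul(Rational(1, 2), Pow(1, -1), Add(2, 1))) = Mul(-6, Mul(Rational(1, 2), 1, 3)) = Mul(-6, Rational(3, 2)) = -9)
Mul(Mul(15, Function('K')(1, 2)), 18) = Mul(Mul(15, -9), 18) = Mul(-135, 18) = -2430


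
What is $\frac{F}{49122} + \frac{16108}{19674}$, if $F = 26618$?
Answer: $\frac{36526103}{26845173} \approx 1.3606$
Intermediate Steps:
$\frac{F}{49122} + \frac{16108}{19674} = \frac{26618}{49122} + \frac{16108}{19674} = 26618 \cdot \frac{1}{49122} + 16108 \cdot \frac{1}{19674} = \frac{13309}{24561} + \frac{8054}{9837} = \frac{36526103}{26845173}$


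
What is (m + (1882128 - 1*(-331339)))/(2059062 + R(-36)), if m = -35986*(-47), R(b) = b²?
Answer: 1301603/686786 ≈ 1.8952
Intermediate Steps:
m = 1691342
(m + (1882128 - 1*(-331339)))/(2059062 + R(-36)) = (1691342 + (1882128 - 1*(-331339)))/(2059062 + (-36)²) = (1691342 + (1882128 + 331339))/(2059062 + 1296) = (1691342 + 2213467)/2060358 = 3904809*(1/2060358) = 1301603/686786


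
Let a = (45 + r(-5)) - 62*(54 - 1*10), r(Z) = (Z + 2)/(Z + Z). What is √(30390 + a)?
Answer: √2770730/10 ≈ 166.46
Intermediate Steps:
r(Z) = (2 + Z)/(2*Z) (r(Z) = (2 + Z)/((2*Z)) = (2 + Z)*(1/(2*Z)) = (2 + Z)/(2*Z))
a = -26827/10 (a = (45 + (½)*(2 - 5)/(-5)) - 62*(54 - 1*10) = (45 + (½)*(-⅕)*(-3)) - 62*(54 - 10) = (45 + 3/10) - 62*44 = 453/10 - 2728 = -26827/10 ≈ -2682.7)
√(30390 + a) = √(30390 - 26827/10) = √(277073/10) = √2770730/10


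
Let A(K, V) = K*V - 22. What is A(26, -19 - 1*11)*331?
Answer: -265462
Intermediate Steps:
A(K, V) = -22 + K*V
A(26, -19 - 1*11)*331 = (-22 + 26*(-19 - 1*11))*331 = (-22 + 26*(-19 - 11))*331 = (-22 + 26*(-30))*331 = (-22 - 780)*331 = -802*331 = -265462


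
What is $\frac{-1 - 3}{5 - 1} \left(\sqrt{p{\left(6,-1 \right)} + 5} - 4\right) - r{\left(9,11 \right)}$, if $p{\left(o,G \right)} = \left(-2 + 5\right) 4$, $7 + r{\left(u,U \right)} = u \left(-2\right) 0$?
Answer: $11 - \sqrt{17} \approx 6.8769$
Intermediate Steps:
$r{\left(u,U \right)} = -7$ ($r{\left(u,U \right)} = -7 + u \left(-2\right) 0 = -7 + - 2 u 0 = -7 + 0 = -7$)
$p{\left(o,G \right)} = 12$ ($p{\left(o,G \right)} = 3 \cdot 4 = 12$)
$\frac{-1 - 3}{5 - 1} \left(\sqrt{p{\left(6,-1 \right)} + 5} - 4\right) - r{\left(9,11 \right)} = \frac{-1 - 3}{5 - 1} \left(\sqrt{12 + 5} - 4\right) - -7 = - \frac{4}{4} \left(\sqrt{17} - 4\right) + 7 = \left(-4\right) \frac{1}{4} \left(-4 + \sqrt{17}\right) + 7 = - (-4 + \sqrt{17}) + 7 = \left(4 - \sqrt{17}\right) + 7 = 11 - \sqrt{17}$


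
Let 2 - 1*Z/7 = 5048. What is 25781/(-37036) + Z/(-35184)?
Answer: 16712787/54294776 ≈ 0.30782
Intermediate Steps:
Z = -35322 (Z = 14 - 7*5048 = 14 - 35336 = -35322)
25781/(-37036) + Z/(-35184) = 25781/(-37036) - 35322/(-35184) = 25781*(-1/37036) - 35322*(-1/35184) = -25781/37036 + 5887/5864 = 16712787/54294776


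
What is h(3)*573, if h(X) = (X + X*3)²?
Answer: 82512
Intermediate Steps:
h(X) = 16*X² (h(X) = (X + 3*X)² = (4*X)² = 16*X²)
h(3)*573 = (16*3²)*573 = (16*9)*573 = 144*573 = 82512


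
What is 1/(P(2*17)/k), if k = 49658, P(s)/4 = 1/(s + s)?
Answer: 844186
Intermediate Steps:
P(s) = 2/s (P(s) = 4/(s + s) = 4/((2*s)) = 4*(1/(2*s)) = 2/s)
1/(P(2*17)/k) = 1/((2/((2*17)))/49658) = 1/((2/34)*(1/49658)) = 1/((2*(1/34))*(1/49658)) = 1/((1/17)*(1/49658)) = 1/(1/844186) = 844186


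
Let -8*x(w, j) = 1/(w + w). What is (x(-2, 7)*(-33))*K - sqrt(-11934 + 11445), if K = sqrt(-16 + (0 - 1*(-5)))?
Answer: I*(-sqrt(489) - 33*sqrt(11)/32) ≈ -25.534*I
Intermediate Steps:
x(w, j) = -1/(16*w) (x(w, j) = -1/(8*(w + w)) = -1/(2*w)/8 = -1/(16*w))
K = I*sqrt(11) (K = sqrt(-16 + (0 + 5)) = sqrt(-16 + 5) = sqrt(-11) = I*sqrt(11) ≈ 3.3166*I)
(x(-2, 7)*(-33))*K - sqrt(-11934 + 11445) = (-1/16/(-2)*(-33))*(I*sqrt(11)) - sqrt(-11934 + 11445) = (-1/16*(-1/2)*(-33))*(I*sqrt(11)) - sqrt(-489) = ((1/32)*(-33))*(I*sqrt(11)) - I*sqrt(489) = -33*I*sqrt(11)/32 - I*sqrt(489) = -I*sqrt(489) - 33*I*sqrt(11)/32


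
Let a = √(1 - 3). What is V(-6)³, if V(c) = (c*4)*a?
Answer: 27648*I*√2 ≈ 39100.0*I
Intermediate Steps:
a = I*√2 (a = √(-2) = I*√2 ≈ 1.4142*I)
V(c) = 4*I*c*√2 (V(c) = (c*4)*(I*√2) = (4*c)*(I*√2) = 4*I*c*√2)
V(-6)³ = (4*I*(-6)*√2)³ = (-24*I*√2)³ = 27648*I*√2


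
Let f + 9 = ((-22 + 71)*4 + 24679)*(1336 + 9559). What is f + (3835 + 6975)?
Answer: 271023926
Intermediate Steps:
f = 271013116 (f = -9 + ((-22 + 71)*4 + 24679)*(1336 + 9559) = -9 + (49*4 + 24679)*10895 = -9 + (196 + 24679)*10895 = -9 + 24875*10895 = -9 + 271013125 = 271013116)
f + (3835 + 6975) = 271013116 + (3835 + 6975) = 271013116 + 10810 = 271023926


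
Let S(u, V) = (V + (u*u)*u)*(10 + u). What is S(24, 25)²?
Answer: 221714789956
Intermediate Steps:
S(u, V) = (10 + u)*(V + u³) (S(u, V) = (V + u²*u)*(10 + u) = (V + u³)*(10 + u) = (10 + u)*(V + u³))
S(24, 25)² = (24⁴ + 10*25 + 10*24³ + 25*24)² = (331776 + 250 + 10*13824 + 600)² = (331776 + 250 + 138240 + 600)² = 470866² = 221714789956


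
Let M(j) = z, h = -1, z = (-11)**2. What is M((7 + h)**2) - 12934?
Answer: -12813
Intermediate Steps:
z = 121
M(j) = 121
M((7 + h)**2) - 12934 = 121 - 12934 = -12813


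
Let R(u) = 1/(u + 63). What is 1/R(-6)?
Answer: 57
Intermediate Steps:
R(u) = 1/(63 + u)
1/R(-6) = 1/(1/(63 - 6)) = 1/(1/57) = 57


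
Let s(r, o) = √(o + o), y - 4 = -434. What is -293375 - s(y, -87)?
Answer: -293375 - I*√174 ≈ -2.9338e+5 - 13.191*I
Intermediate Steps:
y = -430 (y = 4 - 434 = -430)
s(r, o) = √2*√o (s(r, o) = √(2*o) = √2*√o)
-293375 - s(y, -87) = -293375 - √2*√(-87) = -293375 - √2*I*√87 = -293375 - I*√174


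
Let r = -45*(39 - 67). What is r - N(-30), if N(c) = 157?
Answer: 1103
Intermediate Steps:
r = 1260 (r = -45*(-28) = 1260)
r - N(-30) = 1260 - 1*157 = 1260 - 157 = 1103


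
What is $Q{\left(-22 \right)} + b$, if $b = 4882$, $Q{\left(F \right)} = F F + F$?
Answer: $5344$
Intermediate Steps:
$Q{\left(F \right)} = F + F^{2}$ ($Q{\left(F \right)} = F^{2} + F = F + F^{2}$)
$Q{\left(-22 \right)} + b = - 22 \left(1 - 22\right) + 4882 = \left(-22\right) \left(-21\right) + 4882 = 462 + 4882 = 5344$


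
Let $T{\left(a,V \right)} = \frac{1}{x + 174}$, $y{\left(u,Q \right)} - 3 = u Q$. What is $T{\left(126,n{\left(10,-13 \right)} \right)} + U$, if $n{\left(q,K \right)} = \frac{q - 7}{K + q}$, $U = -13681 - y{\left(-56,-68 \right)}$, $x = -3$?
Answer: $- \frac{2991131}{171} \approx -17492.0$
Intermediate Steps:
$y{\left(u,Q \right)} = 3 + Q u$ ($y{\left(u,Q \right)} = 3 + u Q = 3 + Q u$)
$U = -17492$ ($U = -13681 - \left(3 - -3808\right) = -13681 - \left(3 + 3808\right) = -13681 - 3811 = -17492$)
$n{\left(q,K \right)} = \frac{-7 + q}{K + q}$
$T{\left(a,V \right)} = \frac{1}{171}$ ($T{\left(a,V \right)} = \frac{1}{-3 + 174} = \frac{1}{171}$)
$T{\left(126,n{\left(10,-13 \right)} \right)} + U = \frac{1}{171} - 17492 = - \frac{2991131}{171}$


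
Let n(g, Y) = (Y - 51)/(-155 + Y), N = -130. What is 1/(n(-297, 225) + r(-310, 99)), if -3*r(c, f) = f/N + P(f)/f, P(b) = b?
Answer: 2730/6569 ≈ 0.41559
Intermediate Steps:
n(g, Y) = (-51 + Y)/(-155 + Y)
r(c, f) = -⅓ + f/390 (r(c, f) = -(f/(-130) + f/f)/3 = -(f*(-1/130) + 1)/3 = -(-f/130 + 1)/3 = -(1 - f/130)/3 = -⅓ + f/390)
1/(n(-297, 225) + r(-310, 99)) = 1/((-51 + 225)/(-155 + 225) + (-⅓ + (1/390)*99)) = 1/(174/70 + (-⅓ + 33/130)) = 1/((1/70)*174 - 31/390) = 1/(87/35 - 31/390) = 1/(6569/2730) = 2730/6569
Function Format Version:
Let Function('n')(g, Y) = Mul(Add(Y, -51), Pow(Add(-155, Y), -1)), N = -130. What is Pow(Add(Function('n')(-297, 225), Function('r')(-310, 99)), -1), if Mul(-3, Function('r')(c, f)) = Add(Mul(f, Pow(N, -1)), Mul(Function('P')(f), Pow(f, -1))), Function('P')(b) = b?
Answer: Rational(2730, 6569) ≈ 0.41559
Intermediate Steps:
Function('n')(g, Y) = Mul(Pow(Add(-155, Y), -1), Add(-51, Y)) (Function('n')(g, Y) = Mul(Add(-51, Y), Pow(Add(-155, Y), -1)) = Mul(Pow(Add(-155, Y), -1), Add(-51, Y)))
Function('r')(c, f) = Add(Rational(-1, 3), Mul(Rational(1, 390), f)) (Function('r')(c, f) = Mul(Rational(-1, 3), Add(Mul(f, Pow(-130, -1)), Mul(f, Pow(f, -1)))) = Mul(Rational(-1, 3), Add(Mul(f, Rational(-1, 130)), 1)) = Mul(Rational(-1, 3), Add(Mul(Rational(-1, 130), f), 1)) = Mul(Rational(-1, 3), Add(1, Mul(Rational(-1, 130), f))) = Add(Rational(-1, 3), Mul(Rational(1, 390), f)))
Pow(Add(Function('n')(-297, 225), Function('r')(-310, 99)), -1) = Pow(Add(Mul(Pow(Add(-155, 225), -1), Add(-51, 225)), Add(Rational(-1, 3), Mul(Rational(1, 390), 99))), -1) = Pow(Add(Mul(Pow(70, -1), 174), Add(Rational(-1, 3), Rational(33, 130))), -1) = Pow(Add(Mul(Rational(1, 70), 174), Rational(-31, 390)), -1) = Pow(Add(Rational(87, 35), Rational(-31, 390)), -1) = Pow(Rational(6569, 2730), -1) = Rational(2730, 6569)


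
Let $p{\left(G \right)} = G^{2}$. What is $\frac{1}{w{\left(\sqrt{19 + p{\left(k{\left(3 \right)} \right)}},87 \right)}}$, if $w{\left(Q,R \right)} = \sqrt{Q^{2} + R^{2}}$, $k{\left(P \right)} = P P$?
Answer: $\frac{\sqrt{7669}}{7669} \approx 0.011419$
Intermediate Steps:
$k{\left(P \right)} = P^{2}$
$\frac{1}{w{\left(\sqrt{19 + p{\left(k{\left(3 \right)} \right)}},87 \right)}} = \frac{1}{\sqrt{\left(\sqrt{19 + \left(3^{2}\right)^{2}}\right)^{2} + 87^{2}}} = \frac{1}{\sqrt{\left(\sqrt{19 + 9^{2}}\right)^{2} + 7569}} = \frac{1}{\sqrt{\left(\sqrt{19 + 81}\right)^{2} + 7569}} = \frac{1}{\sqrt{\left(\sqrt{100}\right)^{2} + 7569}} = \frac{1}{\sqrt{10^{2} + 7569}} = \frac{1}{\sqrt{100 + 7569}} = \frac{1}{\sqrt{7669}} = \frac{\sqrt{7669}}{7669}$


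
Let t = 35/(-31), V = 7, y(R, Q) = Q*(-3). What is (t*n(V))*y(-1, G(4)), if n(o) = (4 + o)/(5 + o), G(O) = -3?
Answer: -1155/124 ≈ -9.3145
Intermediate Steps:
y(R, Q) = -3*Q
t = -35/31 (t = 35*(-1/31) = -35/31 ≈ -1.1290)
n(o) = (4 + o)/(5 + o)
(t*n(V))*y(-1, G(4)) = (-35*(4 + 7)/(31*(5 + 7)))*(-3*(-3)) = -35*11/(31*12)*9 = -35*11/372*9 = -35/31*11/12*9 = -385/372*9 = -1155/124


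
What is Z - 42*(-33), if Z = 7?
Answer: 1393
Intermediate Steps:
Z - 42*(-33) = 7 - 42*(-33) = 7 + 1386 = 1393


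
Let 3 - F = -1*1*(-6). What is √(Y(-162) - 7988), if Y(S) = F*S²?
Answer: 8*I*√1355 ≈ 294.48*I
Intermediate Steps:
F = -3 (F = 3 - (-1*1)*(-6) = 3 - (-1)*(-6) = 3 - 1*6 = 3 - 6 = -3)
Y(S) = -3*S²
√(Y(-162) - 7988) = √(-3*(-162)² - 7988) = √(-3*26244 - 7988) = √(-78732 - 7988) = √(-86720) = 8*I*√1355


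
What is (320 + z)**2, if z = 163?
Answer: 233289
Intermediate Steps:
(320 + z)**2 = (320 + 163)**2 = 483**2 = 233289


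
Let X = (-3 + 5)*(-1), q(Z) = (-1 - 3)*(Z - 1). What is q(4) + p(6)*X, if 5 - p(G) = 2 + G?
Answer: -6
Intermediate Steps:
q(Z) = 4 - 4*Z (q(Z) = -4*(-1 + Z) = 4 - 4*Z)
X = -2 (X = 2*(-1) = -2)
p(G) = 3 - G (p(G) = 5 - (2 + G) = 5 + (-2 - G) = 3 - G)
q(4) + p(6)*X = (4 - 4*4) + (3 - 1*6)*(-2) = (4 - 16) + (3 - 6)*(-2) = -12 - 3*(-2) = -12 + 6 = -6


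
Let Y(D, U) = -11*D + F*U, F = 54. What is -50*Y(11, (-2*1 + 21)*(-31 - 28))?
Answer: 3032750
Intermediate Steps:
Y(D, U) = -11*D + 54*U
-50*Y(11, (-2*1 + 21)*(-31 - 28)) = -50*(-11*11 + 54*((-2*1 + 21)*(-31 - 28))) = -50*(-121 + 54*((-2 + 21)*(-59))) = -50*(-121 + 54*(19*(-59))) = -50*(-121 + 54*(-1121)) = -50*(-121 - 60534) = -50*(-60655) = 3032750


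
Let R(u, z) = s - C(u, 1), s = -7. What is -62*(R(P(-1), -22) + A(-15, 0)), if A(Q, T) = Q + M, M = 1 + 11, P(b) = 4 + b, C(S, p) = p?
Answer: 682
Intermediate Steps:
M = 12
A(Q, T) = 12 + Q (A(Q, T) = Q + 12 = 12 + Q)
R(u, z) = -8 (R(u, z) = -7 - 1*1 = -7 - 1 = -8)
-62*(R(P(-1), -22) + A(-15, 0)) = -62*(-8 + (12 - 15)) = -62*(-8 - 3) = -62*(-11) = 682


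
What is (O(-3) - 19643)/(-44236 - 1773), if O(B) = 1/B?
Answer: 58930/138027 ≈ 0.42695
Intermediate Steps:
(O(-3) - 19643)/(-44236 - 1773) = (1/(-3) - 19643)/(-44236 - 1773) = (-1/3 - 19643)/(-46009) = -58930/3*(-1/46009) = 58930/138027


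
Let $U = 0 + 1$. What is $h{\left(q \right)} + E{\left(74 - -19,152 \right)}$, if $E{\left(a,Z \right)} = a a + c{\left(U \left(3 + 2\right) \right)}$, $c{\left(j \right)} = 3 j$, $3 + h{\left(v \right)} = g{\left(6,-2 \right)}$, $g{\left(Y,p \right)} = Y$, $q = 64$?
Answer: $8667$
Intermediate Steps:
$U = 1$
$h{\left(v \right)} = 3$ ($h{\left(v \right)} = -3 + 6 = 3$)
$E{\left(a,Z \right)} = 15 + a^{2}$ ($E{\left(a,Z \right)} = a a + 3 \cdot 1 \left(3 + 2\right) = a^{2} + 3 \cdot 1 \cdot 5 = a^{2} + 3 \cdot 5 = a^{2} + 15 = 15 + a^{2}$)
$h{\left(q \right)} + E{\left(74 - -19,152 \right)} = 3 + \left(15 + \left(74 - -19\right)^{2}\right) = 3 + \left(15 + \left(74 + 19\right)^{2}\right) = 3 + \left(15 + 93^{2}\right) = 3 + \left(15 + 8649\right) = 3 + 8664 = 8667$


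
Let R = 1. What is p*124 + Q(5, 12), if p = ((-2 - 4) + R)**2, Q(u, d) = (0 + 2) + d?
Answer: 3114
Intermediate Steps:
Q(u, d) = 2 + d
p = 25 (p = ((-2 - 4) + 1)**2 = (-6 + 1)**2 = (-5)**2 = 25)
p*124 + Q(5, 12) = 25*124 + (2 + 12) = 3100 + 14 = 3114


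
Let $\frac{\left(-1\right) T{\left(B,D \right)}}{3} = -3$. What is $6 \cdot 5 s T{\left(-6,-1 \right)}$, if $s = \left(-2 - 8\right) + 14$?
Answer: $1080$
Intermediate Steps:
$T{\left(B,D \right)} = 9$ ($T{\left(B,D \right)} = \left(-3\right) \left(-3\right) = 9$)
$s = 4$ ($s = -10 + 14 = 4$)
$6 \cdot 5 s T{\left(-6,-1 \right)} = 6 \cdot 5 \cdot 4 \cdot 9 = 30 \cdot 4 \cdot 9 = 120 \cdot 9 = 1080$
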